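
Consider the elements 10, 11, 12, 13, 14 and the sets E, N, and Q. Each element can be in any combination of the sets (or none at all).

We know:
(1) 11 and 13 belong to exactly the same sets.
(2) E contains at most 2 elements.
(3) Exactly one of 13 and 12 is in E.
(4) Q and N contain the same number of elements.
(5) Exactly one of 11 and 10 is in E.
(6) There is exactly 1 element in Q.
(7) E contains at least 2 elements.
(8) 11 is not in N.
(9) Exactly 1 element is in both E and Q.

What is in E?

E = {10, 12}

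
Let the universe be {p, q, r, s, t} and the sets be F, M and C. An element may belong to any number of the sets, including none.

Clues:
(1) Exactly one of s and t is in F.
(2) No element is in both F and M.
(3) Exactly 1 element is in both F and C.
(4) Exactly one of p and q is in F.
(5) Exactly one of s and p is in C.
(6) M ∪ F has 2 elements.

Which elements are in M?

M = {}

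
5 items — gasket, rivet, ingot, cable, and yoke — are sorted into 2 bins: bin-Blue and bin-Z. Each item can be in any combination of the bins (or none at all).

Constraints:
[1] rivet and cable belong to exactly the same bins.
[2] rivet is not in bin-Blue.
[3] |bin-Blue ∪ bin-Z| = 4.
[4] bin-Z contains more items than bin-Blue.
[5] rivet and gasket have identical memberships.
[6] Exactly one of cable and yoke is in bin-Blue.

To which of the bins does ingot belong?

ingot: none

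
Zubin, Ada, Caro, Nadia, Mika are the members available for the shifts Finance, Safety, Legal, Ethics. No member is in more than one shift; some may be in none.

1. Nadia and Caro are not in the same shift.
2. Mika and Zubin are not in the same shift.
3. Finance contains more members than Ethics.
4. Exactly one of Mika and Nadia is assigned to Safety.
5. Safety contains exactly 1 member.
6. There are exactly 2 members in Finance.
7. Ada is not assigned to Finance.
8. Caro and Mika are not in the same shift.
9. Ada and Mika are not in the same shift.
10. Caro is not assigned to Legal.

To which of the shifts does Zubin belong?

From (7): Ada ∉ Finance.
From (10): Caro ∉ Legal.
Suppose Zubin ∉ Finance: no assignment then satisfies all the clues, so Zubin ∈ Finance.

Zubin: Finance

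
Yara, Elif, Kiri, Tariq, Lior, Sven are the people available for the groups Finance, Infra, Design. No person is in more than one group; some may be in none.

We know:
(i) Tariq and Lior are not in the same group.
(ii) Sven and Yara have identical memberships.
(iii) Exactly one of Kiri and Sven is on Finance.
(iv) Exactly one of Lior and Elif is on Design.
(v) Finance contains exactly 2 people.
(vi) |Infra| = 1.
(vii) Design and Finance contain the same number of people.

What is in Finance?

Finance = {Sven, Yara}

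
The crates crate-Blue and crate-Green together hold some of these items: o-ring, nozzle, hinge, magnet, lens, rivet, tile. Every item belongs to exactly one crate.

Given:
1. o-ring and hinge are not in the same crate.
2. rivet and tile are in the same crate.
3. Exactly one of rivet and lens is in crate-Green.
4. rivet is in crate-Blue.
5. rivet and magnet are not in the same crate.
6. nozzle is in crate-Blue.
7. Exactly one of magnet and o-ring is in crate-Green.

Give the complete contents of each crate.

From (4): rivet ∈ crate-Blue.
From (6): nozzle ∈ crate-Blue.
(2): tile matches rivet: tile ∈ crate-Blue.
(3) (exactly one): lens ∈ crate-Green.
(5): magnet ∉ crate-Blue.
Only one crate left: magnet ∈ crate-Green.
(7) (exactly one): o-ring ∉ crate-Green.
Only one crate left: o-ring ∈ crate-Blue.
(1): hinge ∉ crate-Blue.
Only one crate left: hinge ∈ crate-Green.

crate-Blue = {nozzle, o-ring, rivet, tile}; crate-Green = {hinge, lens, magnet}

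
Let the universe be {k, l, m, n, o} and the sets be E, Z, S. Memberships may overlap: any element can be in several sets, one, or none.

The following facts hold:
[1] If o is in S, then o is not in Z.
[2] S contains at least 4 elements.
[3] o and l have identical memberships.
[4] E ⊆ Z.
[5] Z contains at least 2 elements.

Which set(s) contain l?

l: S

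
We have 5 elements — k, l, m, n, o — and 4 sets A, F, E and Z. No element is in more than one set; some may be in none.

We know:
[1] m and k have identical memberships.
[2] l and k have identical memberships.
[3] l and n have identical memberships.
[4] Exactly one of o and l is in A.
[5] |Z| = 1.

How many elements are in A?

4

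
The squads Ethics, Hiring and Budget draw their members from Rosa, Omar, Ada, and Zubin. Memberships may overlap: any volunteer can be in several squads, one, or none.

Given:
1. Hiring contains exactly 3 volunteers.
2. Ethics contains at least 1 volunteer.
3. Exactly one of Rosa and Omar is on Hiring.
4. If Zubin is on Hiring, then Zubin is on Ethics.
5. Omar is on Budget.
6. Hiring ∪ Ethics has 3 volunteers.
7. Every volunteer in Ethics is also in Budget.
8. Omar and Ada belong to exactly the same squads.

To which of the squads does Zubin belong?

Zubin: Budget, Ethics, Hiring

From (5): Omar ∈ Budget.
(8): Ada matches Omar: Ada ∈ Budget.
Suppose Zubin ∉ Ethics: no assignment then satisfies all the clues, so Zubin ∈ Ethics.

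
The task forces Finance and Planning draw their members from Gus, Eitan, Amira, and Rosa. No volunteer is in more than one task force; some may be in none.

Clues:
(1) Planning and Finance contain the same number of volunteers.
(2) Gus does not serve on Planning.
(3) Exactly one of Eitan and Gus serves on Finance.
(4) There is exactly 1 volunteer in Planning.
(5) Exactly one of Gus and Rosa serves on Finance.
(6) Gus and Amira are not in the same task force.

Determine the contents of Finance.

Finance = {Gus}

From (2): Gus ∉ Planning.
Suppose Gus ∉ Finance: no assignment then satisfies all the clues, so Gus ∈ Finance.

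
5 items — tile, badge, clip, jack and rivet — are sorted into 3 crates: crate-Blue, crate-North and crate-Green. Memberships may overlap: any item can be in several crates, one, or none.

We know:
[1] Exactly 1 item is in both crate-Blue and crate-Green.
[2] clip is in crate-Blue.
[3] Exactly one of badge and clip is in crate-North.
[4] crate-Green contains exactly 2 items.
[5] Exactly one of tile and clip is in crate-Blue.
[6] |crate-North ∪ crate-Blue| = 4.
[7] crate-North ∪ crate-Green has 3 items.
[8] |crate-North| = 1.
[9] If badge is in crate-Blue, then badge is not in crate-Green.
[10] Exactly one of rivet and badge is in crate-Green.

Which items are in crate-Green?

crate-Green = {rivet, tile}

From (2): clip ∈ crate-Blue.
(5) (exactly one): tile ∉ crate-Blue.
Suppose tile ∉ crate-Green: no assignment then satisfies all the clues, so tile ∈ crate-Green.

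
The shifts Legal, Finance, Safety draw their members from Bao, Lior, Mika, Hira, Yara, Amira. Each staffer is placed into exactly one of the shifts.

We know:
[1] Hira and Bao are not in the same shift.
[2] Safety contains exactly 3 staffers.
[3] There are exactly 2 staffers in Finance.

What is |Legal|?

1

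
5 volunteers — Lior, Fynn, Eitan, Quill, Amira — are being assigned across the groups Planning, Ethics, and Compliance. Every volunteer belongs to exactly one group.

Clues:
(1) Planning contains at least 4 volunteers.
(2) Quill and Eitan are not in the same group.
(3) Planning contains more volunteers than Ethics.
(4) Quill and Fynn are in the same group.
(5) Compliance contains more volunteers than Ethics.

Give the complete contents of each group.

Planning = {Amira, Fynn, Lior, Quill}; Ethics = {}; Compliance = {Eitan}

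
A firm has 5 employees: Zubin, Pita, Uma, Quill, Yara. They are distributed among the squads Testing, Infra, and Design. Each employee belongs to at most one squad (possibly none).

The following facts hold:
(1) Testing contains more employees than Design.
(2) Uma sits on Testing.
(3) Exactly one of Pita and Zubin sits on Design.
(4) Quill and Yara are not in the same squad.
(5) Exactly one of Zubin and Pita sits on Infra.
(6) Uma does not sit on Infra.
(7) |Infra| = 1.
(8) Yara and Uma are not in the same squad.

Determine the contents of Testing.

Testing = {Quill, Uma}

From (2): Uma ∈ Testing.
(8): Yara ∉ Testing.
Suppose Zubin ∈ Testing: no assignment then satisfies all the clues, so Zubin ∉ Testing.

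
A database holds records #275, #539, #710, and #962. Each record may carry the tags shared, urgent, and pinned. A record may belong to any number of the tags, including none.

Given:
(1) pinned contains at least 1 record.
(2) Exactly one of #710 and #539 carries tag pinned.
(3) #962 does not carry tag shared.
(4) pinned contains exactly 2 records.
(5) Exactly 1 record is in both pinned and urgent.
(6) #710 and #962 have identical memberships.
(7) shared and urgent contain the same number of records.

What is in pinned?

pinned = {#275, #539}

From (3): #962 ∉ shared.
(6): #710 matches #962: #710 ∉ shared.
Suppose #275 ∉ pinned: no assignment then satisfies all the clues, so #275 ∈ pinned.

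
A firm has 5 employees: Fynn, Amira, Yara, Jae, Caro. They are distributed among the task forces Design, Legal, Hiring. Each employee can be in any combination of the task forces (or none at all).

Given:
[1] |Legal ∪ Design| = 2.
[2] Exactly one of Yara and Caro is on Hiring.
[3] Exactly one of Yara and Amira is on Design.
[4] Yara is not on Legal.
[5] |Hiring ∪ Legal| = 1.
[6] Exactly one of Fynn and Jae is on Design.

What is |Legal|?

0

From (4): Yara ∉ Legal.
Suppose Fynn ∈ Legal: no assignment then satisfies all the clues, so Fynn ∉ Legal.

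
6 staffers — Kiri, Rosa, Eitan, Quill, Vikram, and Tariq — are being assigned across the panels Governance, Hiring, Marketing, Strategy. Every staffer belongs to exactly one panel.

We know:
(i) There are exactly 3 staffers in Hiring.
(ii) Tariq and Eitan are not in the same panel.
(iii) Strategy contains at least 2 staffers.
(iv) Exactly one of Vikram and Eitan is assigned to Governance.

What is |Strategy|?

2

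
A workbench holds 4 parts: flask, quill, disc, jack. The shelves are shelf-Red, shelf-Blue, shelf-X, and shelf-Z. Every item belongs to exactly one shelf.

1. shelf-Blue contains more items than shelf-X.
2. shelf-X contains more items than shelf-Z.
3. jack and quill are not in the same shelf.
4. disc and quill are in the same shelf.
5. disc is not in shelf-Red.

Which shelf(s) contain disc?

disc: shelf-Blue

From (5): disc ∉ shelf-Red.
(4): quill matches disc: quill ∉ shelf-Red.
Suppose disc ∉ shelf-Blue: no assignment then satisfies all the clues, so disc ∈ shelf-Blue.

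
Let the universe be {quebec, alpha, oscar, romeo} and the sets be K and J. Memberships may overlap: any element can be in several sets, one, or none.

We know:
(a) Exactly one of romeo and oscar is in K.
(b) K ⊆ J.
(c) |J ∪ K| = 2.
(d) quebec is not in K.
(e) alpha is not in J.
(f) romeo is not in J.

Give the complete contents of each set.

K = {oscar}; J = {oscar, quebec}

From (d): quebec ∉ K.
From (e): alpha ∉ J.
From (f): romeo ∉ J.
(b) contrapositive: alpha ∉ K.
(b) contrapositive: romeo ∉ K.
(a) (exactly one): oscar ∈ K.
(b) with oscar ∈ K: oscar ∈ J.
Suppose quebec ∉ J: no assignment then satisfies all the clues, so quebec ∈ J.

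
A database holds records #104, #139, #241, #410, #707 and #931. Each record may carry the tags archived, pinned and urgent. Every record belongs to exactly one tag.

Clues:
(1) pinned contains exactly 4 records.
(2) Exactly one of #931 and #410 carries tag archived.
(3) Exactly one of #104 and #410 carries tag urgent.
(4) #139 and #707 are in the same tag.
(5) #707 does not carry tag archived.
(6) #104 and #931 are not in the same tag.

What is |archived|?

From (5): #707 ∉ archived.
(4): #139 matches #707: #139 ∉ archived.
Suppose #104 ∈ archived: no assignment then satisfies all the clues, so #104 ∉ archived.

1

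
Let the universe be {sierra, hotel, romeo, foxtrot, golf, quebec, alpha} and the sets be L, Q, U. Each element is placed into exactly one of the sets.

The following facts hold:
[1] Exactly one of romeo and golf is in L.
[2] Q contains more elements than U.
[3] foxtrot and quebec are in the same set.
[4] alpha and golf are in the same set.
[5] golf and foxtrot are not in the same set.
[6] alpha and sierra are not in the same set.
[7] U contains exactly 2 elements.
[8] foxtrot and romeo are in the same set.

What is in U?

U = {hotel, sierra}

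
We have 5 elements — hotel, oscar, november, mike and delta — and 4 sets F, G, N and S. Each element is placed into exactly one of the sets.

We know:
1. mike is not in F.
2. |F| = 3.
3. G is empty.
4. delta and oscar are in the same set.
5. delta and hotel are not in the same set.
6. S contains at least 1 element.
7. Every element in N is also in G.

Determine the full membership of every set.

F = {delta, november, oscar}; G = {}; N = {}; S = {hotel, mike}

From (1): mike ∉ F.
(3): G already has 0, so the rest are out.
(7) contrapositive: hotel ∉ N.
(7) contrapositive: oscar ∉ N.
(7) contrapositive: november ∉ N.
(7) contrapositive: mike ∉ N.
(7) contrapositive: delta ∉ N.
Only one set left: mike ∈ S.
Suppose hotel ∈ F: no assignment then satisfies all the clues, so hotel ∉ F.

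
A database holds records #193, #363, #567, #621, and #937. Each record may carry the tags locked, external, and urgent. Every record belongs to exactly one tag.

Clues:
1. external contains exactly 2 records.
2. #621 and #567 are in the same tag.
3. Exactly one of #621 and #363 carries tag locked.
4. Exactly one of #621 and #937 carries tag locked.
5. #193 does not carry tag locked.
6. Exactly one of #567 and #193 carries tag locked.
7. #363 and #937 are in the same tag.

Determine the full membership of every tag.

locked = {#567, #621}; external = {#363, #937}; urgent = {#193}

From (5): #193 ∉ locked.
(6) (exactly one): #567 ∈ locked.
(2): #621 matches #567: #621 ∈ locked.
(3) (exactly one): #363 ∉ locked.
(4) (exactly one): #937 ∉ locked.
Suppose #193 ∈ external: no assignment then satisfies all the clues, so #193 ∉ external.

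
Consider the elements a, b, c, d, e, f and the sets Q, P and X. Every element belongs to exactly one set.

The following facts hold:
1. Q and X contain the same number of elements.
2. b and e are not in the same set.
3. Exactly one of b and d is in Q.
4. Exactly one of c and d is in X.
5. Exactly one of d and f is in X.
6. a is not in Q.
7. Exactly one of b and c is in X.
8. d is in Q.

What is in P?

From (6): a ∉ Q.
From (8): d ∈ Q.
(3) (exactly one): b ∉ Q.
(4) (exactly one): c ∈ X.
(5) (exactly one): f ∈ X.
(7) (exactly one): b ∉ X.
Only one set left: b ∈ P.
(2): e ∉ P.
Suppose a ∉ P: no assignment then satisfies all the clues, so a ∈ P.

P = {a, b}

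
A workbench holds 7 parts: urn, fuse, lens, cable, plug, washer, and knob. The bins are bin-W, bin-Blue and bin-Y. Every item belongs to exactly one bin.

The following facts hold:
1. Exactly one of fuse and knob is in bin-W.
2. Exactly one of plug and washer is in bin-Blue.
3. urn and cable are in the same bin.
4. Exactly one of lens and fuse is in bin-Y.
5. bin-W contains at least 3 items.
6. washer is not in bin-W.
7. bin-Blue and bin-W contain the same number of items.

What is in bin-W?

bin-W = {knob, lens, plug}

From (6): washer ∉ bin-W.
Suppose urn ∈ bin-W: no assignment then satisfies all the clues, so urn ∉ bin-W.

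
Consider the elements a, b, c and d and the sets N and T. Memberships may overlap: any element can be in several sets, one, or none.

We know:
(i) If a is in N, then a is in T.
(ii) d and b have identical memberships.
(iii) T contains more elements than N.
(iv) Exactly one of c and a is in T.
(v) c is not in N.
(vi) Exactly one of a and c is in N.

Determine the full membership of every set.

N = {a}; T = {a, b, d}

From (v): c ∉ N.
(vi) (exactly one): a ∈ N.
(i): a ∈ T.
(iv) (exactly one): c ∉ T.
Suppose b ∈ N: no assignment then satisfies all the clues, so b ∉ N.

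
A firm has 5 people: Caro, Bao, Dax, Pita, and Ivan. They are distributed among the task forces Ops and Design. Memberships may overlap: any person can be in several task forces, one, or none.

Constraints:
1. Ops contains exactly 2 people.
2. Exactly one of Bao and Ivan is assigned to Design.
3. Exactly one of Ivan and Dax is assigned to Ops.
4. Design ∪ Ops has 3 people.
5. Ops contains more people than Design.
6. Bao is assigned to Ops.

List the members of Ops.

Ops = {Bao, Dax}

From (6): Bao ∈ Ops.
Suppose Caro ∈ Ops: no assignment then satisfies all the clues, so Caro ∉ Ops.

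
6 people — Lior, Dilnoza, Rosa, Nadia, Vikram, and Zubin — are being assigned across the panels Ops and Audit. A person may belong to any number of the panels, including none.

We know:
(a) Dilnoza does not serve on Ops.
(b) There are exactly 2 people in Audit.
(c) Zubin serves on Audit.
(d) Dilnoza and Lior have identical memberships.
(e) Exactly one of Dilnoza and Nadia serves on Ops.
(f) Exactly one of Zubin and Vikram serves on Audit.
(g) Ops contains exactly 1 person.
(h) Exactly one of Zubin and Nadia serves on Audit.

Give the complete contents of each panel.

Ops = {Nadia}; Audit = {Rosa, Zubin}

From (a): Dilnoza ∉ Ops.
From (c): Zubin ∈ Audit.
(d): Lior matches Dilnoza: Lior ∉ Ops.
(e) (exactly one): Nadia ∈ Ops.
(f) (exactly one): Vikram ∉ Audit.
(g): Ops already has 1, so the rest are out.
(h) (exactly one): Nadia ∉ Audit.
Suppose Lior ∈ Audit: no assignment then satisfies all the clues, so Lior ∉ Audit.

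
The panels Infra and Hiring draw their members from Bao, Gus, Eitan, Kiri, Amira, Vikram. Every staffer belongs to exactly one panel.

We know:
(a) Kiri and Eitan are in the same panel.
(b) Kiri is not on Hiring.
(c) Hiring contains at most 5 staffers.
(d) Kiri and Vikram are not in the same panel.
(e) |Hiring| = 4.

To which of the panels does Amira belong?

From (b): Kiri ∉ Hiring.
(a): Eitan matches Kiri: Eitan ∉ Hiring.
(e): only 4 candidates remain for Hiring, so all are in.
Only one panel left: Eitan ∈ Infra.
Only one panel left: Kiri ∈ Infra.

Amira: Hiring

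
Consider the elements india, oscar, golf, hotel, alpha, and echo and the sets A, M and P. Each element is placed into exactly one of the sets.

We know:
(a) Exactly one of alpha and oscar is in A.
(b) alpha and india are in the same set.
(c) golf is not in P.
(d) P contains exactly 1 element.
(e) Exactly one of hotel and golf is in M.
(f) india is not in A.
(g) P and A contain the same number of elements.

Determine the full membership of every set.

A = {oscar}; M = {alpha, echo, golf, india}; P = {hotel}

From (c): golf ∉ P.
From (f): india ∉ A.
(b): alpha matches india: alpha ∉ A.
(a) (exactly one): oscar ∈ A.
Suppose india ∉ M: no assignment then satisfies all the clues, so india ∈ M.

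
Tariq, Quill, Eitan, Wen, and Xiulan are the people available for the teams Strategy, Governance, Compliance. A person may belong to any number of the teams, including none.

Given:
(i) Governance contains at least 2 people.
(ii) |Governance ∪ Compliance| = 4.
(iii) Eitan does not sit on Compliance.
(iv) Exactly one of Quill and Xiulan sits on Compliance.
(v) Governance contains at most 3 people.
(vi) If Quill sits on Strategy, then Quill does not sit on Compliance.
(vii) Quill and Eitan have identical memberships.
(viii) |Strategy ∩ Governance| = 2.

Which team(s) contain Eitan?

Eitan: Governance, Strategy

From (iii): Eitan ∉ Compliance.
(vii): Quill matches Eitan: Quill ∉ Compliance.
(iv) (exactly one): Xiulan ∈ Compliance.
Suppose Eitan ∉ Strategy: no assignment then satisfies all the clues, so Eitan ∈ Strategy.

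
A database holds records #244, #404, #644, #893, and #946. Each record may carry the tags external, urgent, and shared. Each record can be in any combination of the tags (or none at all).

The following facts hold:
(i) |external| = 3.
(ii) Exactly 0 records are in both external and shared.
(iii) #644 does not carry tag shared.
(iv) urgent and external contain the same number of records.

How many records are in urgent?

3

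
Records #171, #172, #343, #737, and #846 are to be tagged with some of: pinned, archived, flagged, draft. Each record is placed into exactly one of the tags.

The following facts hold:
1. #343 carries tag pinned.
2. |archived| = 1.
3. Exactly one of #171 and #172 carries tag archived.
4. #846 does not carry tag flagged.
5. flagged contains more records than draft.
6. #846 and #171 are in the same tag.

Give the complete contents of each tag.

pinned = {#171, #343, #846}; archived = {#172}; flagged = {#737}; draft = {}

From (1): #343 ∈ pinned.
From (4): #846 ∉ flagged.
(6): #171 matches #846: #171 ∉ flagged.
Suppose #171 ∉ pinned: no assignment then satisfies all the clues, so #171 ∈ pinned.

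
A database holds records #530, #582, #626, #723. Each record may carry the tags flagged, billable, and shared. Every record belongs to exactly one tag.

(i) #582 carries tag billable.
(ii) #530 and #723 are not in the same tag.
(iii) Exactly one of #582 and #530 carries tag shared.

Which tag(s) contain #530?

From (i): #582 ∈ billable.
(iii) (exactly one): #530 ∈ shared.
(ii): #723 ∉ shared.

#530: shared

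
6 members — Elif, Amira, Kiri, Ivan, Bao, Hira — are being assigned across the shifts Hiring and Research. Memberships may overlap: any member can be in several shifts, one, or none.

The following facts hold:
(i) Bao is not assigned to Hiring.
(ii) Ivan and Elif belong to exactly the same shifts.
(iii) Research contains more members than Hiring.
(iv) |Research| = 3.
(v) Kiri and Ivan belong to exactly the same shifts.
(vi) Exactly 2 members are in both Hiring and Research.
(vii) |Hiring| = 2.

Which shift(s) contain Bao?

Bao: Research

From (i): Bao ∉ Hiring.
Suppose Bao ∉ Research: no assignment then satisfies all the clues, so Bao ∈ Research.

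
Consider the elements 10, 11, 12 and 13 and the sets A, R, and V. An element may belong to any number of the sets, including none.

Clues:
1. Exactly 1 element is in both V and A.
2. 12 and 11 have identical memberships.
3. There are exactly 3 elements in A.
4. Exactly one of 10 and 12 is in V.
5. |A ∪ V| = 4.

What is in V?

V = {10, 13}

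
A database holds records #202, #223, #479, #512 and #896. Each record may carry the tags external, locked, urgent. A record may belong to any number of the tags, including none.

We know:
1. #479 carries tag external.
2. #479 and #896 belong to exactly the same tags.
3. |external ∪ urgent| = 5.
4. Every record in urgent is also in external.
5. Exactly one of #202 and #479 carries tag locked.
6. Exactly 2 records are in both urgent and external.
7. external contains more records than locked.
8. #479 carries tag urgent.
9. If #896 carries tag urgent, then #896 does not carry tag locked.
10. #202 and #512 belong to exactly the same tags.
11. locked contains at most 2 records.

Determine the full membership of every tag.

From (1): #479 ∈ external.
From (8): #479 ∈ urgent.
(2): #896 matches #479: #896 ∈ external.
(2): #896 matches #479: #896 ∈ urgent.
(9): #896 ∉ locked.
(2): #479 matches #896: #479 ∉ locked.
(5) (exactly one): #202 ∈ locked.
(10): #512 matches #202: #512 ∈ locked.
(11): locked already has 2, so the rest are out.
Suppose #202 ∉ external: no assignment then satisfies all the clues, so #202 ∈ external.

external = {#202, #223, #479, #512, #896}; locked = {#202, #512}; urgent = {#479, #896}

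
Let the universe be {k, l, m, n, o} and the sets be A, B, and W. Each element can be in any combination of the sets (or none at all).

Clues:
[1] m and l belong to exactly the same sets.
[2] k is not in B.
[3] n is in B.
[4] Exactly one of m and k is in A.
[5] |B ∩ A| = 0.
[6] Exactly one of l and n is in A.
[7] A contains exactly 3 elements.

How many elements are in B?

1

From (2): k ∉ B.
From (3): n ∈ B.
Suppose k ∈ A: no assignment then satisfies all the clues, so k ∉ A.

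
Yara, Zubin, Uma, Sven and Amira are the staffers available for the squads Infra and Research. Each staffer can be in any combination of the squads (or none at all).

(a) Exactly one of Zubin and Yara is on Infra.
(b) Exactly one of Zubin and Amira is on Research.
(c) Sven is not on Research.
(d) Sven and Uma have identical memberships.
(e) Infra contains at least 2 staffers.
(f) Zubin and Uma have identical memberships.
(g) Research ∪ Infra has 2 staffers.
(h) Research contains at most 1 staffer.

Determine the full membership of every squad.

Infra = {Amira, Yara}; Research = {Amira}

From (c): Sven ∉ Research.
(d): Uma matches Sven: Uma ∉ Research.
(f): Zubin matches Uma: Zubin ∉ Research.
(b) (exactly one): Amira ∈ Research.
(h): Research already has 1, so the rest are out.
Suppose Yara ∉ Infra: no assignment then satisfies all the clues, so Yara ∈ Infra.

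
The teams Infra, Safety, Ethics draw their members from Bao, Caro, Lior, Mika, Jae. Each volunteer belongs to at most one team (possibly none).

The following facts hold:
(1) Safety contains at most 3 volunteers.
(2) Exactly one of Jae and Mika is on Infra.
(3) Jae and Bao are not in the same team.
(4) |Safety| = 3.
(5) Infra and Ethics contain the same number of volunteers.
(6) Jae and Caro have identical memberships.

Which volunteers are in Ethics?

Ethics = {Bao}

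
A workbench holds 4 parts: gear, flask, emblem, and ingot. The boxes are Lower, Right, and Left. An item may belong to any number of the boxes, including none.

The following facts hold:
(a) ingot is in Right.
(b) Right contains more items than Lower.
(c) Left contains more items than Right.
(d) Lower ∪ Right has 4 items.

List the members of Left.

Left = {emblem, flask, gear, ingot}

From (a): ingot ∈ Right.
Suppose gear ∉ Left: no assignment then satisfies all the clues, so gear ∈ Left.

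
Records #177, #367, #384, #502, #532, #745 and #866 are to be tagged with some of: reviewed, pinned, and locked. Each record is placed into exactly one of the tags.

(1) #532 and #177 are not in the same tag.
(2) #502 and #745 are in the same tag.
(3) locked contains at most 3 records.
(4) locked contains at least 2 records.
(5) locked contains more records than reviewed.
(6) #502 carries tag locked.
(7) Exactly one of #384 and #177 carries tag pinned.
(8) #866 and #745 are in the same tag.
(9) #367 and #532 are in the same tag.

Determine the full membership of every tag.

reviewed = {#177}; pinned = {#367, #384, #532}; locked = {#502, #745, #866}

From (6): #502 ∈ locked.
(2): #745 matches #502: #745 ∉ reviewed.
(2): #745 matches #502: #745 ∉ pinned.
(2): #745 matches #502: #745 ∈ locked.
(8): #866 matches #745: #866 ∉ reviewed.
(8): #866 matches #745: #866 ∉ pinned.
(8): #866 matches #745: #866 ∈ locked.
(3): locked already has 3, so the rest are out.
Suppose #177 ∉ reviewed: no assignment then satisfies all the clues, so #177 ∈ reviewed.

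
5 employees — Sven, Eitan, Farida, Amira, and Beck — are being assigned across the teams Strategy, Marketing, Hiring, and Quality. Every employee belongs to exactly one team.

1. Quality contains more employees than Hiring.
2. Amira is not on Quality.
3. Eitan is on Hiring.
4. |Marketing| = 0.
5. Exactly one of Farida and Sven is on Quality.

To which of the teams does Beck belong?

Beck: Quality

From (2): Amira ∉ Quality.
From (3): Eitan ∈ Hiring.
(4): Marketing already has 0, so the rest are out.
Suppose Beck ∈ Strategy: no assignment then satisfies all the clues, so Beck ∉ Strategy.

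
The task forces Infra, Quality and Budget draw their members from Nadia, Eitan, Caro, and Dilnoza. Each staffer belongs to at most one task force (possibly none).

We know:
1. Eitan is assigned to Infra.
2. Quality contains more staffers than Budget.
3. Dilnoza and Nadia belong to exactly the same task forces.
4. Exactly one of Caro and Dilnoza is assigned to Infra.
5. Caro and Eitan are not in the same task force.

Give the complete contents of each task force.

From (1): Eitan ∈ Infra.
(5): Caro ∉ Infra.
(4) (exactly one): Dilnoza ∈ Infra.
(3): Nadia matches Dilnoza: Nadia ∈ Infra.
Suppose Caro ∉ Quality: no assignment then satisfies all the clues, so Caro ∈ Quality.

Infra = {Dilnoza, Eitan, Nadia}; Quality = {Caro}; Budget = {}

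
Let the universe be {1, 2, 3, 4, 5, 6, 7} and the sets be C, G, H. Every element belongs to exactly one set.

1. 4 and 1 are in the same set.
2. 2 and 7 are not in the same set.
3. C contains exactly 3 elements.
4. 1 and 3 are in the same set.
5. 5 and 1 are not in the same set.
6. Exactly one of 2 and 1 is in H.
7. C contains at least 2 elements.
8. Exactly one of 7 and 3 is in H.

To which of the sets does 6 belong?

6: C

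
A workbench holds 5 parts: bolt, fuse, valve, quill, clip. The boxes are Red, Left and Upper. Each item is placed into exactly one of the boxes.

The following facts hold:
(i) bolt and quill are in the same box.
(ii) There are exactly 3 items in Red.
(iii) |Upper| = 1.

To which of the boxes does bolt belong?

bolt: Red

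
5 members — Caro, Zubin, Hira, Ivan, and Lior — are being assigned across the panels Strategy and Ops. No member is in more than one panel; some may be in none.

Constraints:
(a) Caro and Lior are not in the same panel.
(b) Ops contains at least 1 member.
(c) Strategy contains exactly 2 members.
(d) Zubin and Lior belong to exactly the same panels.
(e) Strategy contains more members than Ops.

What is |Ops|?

1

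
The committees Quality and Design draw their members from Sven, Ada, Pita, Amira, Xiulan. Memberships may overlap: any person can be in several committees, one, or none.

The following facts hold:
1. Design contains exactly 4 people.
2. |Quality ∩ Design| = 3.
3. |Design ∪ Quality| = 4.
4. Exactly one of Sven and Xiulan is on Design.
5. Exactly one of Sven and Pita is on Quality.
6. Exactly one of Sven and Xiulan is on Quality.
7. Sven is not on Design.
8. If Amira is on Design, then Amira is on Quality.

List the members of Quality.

Quality = {Amira, Pita, Xiulan}

From (7): Sven ∉ Design.
(1): only 4 candidates remain for Design, so all are in.
(8): Amira ∈ Quality.
Suppose Sven ∈ Quality: no assignment then satisfies all the clues, so Sven ∉ Quality.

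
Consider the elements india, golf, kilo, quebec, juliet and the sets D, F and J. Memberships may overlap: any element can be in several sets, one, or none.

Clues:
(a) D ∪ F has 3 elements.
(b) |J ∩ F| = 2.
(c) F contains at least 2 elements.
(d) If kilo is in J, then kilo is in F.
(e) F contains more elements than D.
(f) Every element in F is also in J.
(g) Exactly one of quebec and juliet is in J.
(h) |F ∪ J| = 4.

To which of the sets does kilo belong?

kilo: F, J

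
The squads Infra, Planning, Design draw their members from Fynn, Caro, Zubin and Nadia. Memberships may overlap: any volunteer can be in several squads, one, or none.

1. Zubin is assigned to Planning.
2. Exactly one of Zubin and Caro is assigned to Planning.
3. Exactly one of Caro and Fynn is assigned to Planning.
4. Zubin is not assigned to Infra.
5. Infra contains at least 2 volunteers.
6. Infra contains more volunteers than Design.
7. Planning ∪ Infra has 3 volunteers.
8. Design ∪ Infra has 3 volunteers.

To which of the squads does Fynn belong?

Fynn: Infra, Planning

From (1): Zubin ∈ Planning.
From (4): Zubin ∉ Infra.
(2) (exactly one): Caro ∉ Planning.
(3) (exactly one): Fynn ∈ Planning.
Suppose Fynn ∉ Infra: no assignment then satisfies all the clues, so Fynn ∈ Infra.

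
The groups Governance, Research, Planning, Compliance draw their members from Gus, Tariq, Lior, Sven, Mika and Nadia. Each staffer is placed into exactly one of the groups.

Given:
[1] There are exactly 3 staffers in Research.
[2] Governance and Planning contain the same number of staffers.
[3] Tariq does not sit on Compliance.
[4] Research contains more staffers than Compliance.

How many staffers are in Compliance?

1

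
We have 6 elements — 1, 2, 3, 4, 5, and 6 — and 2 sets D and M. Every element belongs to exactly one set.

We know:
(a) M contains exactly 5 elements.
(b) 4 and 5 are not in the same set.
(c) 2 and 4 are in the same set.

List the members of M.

M = {1, 2, 3, 4, 6}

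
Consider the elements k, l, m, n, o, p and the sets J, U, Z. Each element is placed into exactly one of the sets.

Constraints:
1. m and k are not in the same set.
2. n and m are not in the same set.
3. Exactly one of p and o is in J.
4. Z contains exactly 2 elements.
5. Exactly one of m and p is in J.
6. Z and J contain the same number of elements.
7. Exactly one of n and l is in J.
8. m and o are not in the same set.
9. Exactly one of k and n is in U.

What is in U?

U = {k, o}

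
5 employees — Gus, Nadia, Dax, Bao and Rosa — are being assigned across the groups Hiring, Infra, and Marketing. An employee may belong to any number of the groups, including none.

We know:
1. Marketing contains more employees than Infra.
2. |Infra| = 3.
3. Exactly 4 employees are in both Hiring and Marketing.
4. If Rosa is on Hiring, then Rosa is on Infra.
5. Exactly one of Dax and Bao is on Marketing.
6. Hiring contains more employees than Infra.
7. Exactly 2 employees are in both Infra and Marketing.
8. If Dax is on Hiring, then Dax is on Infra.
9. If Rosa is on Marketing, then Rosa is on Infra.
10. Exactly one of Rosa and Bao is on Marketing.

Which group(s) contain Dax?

Dax: Hiring, Infra, Marketing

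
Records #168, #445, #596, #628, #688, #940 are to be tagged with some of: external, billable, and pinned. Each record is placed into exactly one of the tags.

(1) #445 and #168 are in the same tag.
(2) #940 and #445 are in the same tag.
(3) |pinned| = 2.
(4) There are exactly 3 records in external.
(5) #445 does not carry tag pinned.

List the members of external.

external = {#168, #445, #940}

From (5): #445 ∉ pinned.
(1): #168 matches #445: #168 ∉ pinned.
(2): #940 matches #445: #940 ∉ pinned.
Suppose #168 ∉ external: no assignment then satisfies all the clues, so #168 ∈ external.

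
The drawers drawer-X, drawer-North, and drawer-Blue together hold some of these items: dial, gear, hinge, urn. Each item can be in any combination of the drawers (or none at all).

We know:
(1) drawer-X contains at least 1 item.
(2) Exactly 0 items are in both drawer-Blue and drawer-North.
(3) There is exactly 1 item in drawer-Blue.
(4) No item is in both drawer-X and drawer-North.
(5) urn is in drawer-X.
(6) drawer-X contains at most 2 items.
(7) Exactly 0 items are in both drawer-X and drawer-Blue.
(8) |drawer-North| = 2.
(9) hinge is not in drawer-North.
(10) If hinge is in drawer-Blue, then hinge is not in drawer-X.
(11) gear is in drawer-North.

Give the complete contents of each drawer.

From (5): urn ∈ drawer-X.
From (9): hinge ∉ drawer-North.
From (11): gear ∈ drawer-North.
(4) (disjoint): gear ∉ drawer-X.
(4) (disjoint): urn ∉ drawer-North.
(8): only 2 candidates remain for drawer-North, so all are in.
(4) (disjoint): dial ∉ drawer-X.
Suppose dial ∈ drawer-Blue: no assignment then satisfies all the clues, so dial ∉ drawer-Blue.

drawer-X = {urn}; drawer-North = {dial, gear}; drawer-Blue = {hinge}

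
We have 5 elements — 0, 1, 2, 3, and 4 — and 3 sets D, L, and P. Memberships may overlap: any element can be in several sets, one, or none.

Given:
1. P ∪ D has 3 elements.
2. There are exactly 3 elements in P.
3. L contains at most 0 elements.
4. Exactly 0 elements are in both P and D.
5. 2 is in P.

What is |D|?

From (5): 2 ∈ P.
(3): L already has 0, so the rest are out.
Suppose 0 ∈ D: no assignment then satisfies all the clues, so 0 ∉ D.

0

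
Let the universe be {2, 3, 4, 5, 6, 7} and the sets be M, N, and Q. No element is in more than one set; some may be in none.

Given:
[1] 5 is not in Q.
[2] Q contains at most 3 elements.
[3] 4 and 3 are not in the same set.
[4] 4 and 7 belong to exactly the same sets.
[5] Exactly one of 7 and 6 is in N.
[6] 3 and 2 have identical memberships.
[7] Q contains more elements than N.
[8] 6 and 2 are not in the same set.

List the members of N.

N = {6}

From (1): 5 ∉ Q.
Suppose 2 ∈ N: no assignment then satisfies all the clues, so 2 ∉ N.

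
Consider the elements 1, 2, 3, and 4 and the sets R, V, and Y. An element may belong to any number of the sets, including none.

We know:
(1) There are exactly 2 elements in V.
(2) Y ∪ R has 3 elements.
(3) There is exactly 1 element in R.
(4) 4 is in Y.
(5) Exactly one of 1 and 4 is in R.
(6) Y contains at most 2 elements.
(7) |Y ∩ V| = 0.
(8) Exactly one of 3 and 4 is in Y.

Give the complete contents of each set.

From (4): 4 ∈ Y.
(8) (exactly one): 3 ∉ Y.
Suppose 1 ∉ R: no assignment then satisfies all the clues, so 1 ∈ R.

R = {1}; V = {1, 3}; Y = {2, 4}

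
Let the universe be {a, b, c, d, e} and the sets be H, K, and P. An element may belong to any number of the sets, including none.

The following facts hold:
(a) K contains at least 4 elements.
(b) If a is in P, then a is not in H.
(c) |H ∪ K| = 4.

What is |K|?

4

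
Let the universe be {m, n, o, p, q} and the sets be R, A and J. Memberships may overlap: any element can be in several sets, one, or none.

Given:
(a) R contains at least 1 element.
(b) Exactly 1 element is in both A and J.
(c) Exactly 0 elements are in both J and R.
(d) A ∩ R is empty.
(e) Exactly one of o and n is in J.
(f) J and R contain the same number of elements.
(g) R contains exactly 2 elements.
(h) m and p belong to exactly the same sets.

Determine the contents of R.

R = {m, p}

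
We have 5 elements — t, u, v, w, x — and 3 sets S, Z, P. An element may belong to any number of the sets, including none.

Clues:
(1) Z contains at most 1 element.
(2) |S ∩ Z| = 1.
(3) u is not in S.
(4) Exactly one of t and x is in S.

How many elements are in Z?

1

From (3): u ∉ S.
Suppose u ∈ Z: no assignment then satisfies all the clues, so u ∉ Z.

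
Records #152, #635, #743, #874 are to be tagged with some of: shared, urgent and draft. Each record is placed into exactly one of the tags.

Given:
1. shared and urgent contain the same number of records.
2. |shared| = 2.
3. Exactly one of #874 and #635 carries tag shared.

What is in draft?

draft = {}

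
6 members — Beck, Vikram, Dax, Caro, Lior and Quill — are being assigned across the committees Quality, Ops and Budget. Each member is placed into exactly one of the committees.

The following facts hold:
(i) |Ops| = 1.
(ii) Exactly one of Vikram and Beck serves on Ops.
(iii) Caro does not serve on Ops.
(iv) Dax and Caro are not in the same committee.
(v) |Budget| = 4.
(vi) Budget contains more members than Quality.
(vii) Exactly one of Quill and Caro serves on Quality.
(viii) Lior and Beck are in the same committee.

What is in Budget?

Budget = {Beck, Dax, Lior, Quill}

From (iii): Caro ∉ Ops.
Suppose Beck ∉ Budget: no assignment then satisfies all the clues, so Beck ∈ Budget.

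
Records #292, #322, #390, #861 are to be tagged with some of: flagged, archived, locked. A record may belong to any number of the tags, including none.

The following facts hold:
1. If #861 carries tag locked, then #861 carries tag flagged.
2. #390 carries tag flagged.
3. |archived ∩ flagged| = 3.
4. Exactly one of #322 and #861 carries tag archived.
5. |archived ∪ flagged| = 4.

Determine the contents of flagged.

flagged = {#292, #322, #390, #861}

From (2): #390 ∈ flagged.
Suppose #292 ∉ flagged: no assignment then satisfies all the clues, so #292 ∈ flagged.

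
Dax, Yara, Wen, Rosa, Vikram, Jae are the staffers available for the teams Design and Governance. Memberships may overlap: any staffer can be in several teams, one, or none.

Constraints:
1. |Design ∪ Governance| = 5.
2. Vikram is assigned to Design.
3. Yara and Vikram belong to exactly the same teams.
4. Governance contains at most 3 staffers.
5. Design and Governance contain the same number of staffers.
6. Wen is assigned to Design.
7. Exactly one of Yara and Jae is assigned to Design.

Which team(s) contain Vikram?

From (2): Vikram ∈ Design.
From (6): Wen ∈ Design.
(3): Yara matches Vikram: Yara ∈ Design.
(7) (exactly one): Jae ∉ Design.
Suppose Vikram ∈ Governance: no assignment then satisfies all the clues, so Vikram ∉ Governance.

Vikram: Design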